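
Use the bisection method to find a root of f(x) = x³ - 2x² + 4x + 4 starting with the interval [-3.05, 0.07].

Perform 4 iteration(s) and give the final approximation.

f(x) = x³ - 2x² + 4x + 4
Initial interval: [-3.05, 0.07]

Iteration 1:
  c_1 = (-3.050000 + 0.070000)/2 = -1.490000
  f(c_1) = f(-1.490000) = -9.708149
  f(a) × f(c) ≥ 0, new interval: [-1.490000, 0.070000]
Iteration 2:
  c_2 = (-1.490000 + 0.070000)/2 = -0.710000
  f(c_2) = f(-0.710000) = -0.206111
  f(a) × f(c) ≥ 0, new interval: [-0.710000, 0.070000]
Iteration 3:
  c_3 = (-0.710000 + 0.070000)/2 = -0.320000
  f(c_3) = f(-0.320000) = 2.482432
  f(a) × f(c) < 0, new interval: [-0.710000, -0.320000]
Iteration 4:
  c_4 = (-0.710000 + (-0.320000))/2 = -0.515000
  f(c_4) = f(-0.515000) = 1.272959
  f(a) × f(c) < 0, new interval: [-0.710000, -0.515000]

After 4 iteration(s), the approximation is c_4 = -0.515000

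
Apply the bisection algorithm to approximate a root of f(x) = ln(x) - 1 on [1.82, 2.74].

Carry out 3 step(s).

f(x) = ln(x) - 1
Initial interval: [1.82, 2.74]

Iteration 1:
  c_1 = (1.820000 + 2.740000)/2 = 2.280000
  f(c_1) = f(2.280000) = -0.175825
  f(a) × f(c) ≥ 0, new interval: [2.280000, 2.740000]
Iteration 2:
  c_2 = (2.280000 + 2.740000)/2 = 2.510000
  f(c_2) = f(2.510000) = -0.079717
  f(a) × f(c) ≥ 0, new interval: [2.510000, 2.740000]
Iteration 3:
  c_3 = (2.510000 + 2.740000)/2 = 2.625000
  f(c_3) = f(2.625000) = -0.034919
  f(a) × f(c) ≥ 0, new interval: [2.625000, 2.740000]

After 3 iteration(s), the approximation is c_3 = 2.625000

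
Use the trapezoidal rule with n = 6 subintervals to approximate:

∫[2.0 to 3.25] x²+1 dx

f(x) = x²+1
a = 2.0, b = 3.25, n = 6
h = (b - a)/n = 0.208333

Trapezoidal rule: (h/2)[f(x₀) + 2f(x₁) + 2f(x₂) + ... + f(xₙ)]

x_0 = 2.0000, f(x_0) = 5.000000, coefficient = 1
x_1 = 2.2083, f(x_1) = 5.876736, coefficient = 2
x_2 = 2.4167, f(x_2) = 6.840278, coefficient = 2
x_3 = 2.6250, f(x_3) = 7.890625, coefficient = 2
x_4 = 2.8333, f(x_4) = 9.027778, coefficient = 2
x_5 = 3.0417, f(x_5) = 10.251736, coefficient = 2
x_6 = 3.2500, f(x_6) = 11.562500, coefficient = 1

I ≈ (0.208333/2) × 96.336806 = 10.035084
Exact value: 10.026042
Error: 0.009042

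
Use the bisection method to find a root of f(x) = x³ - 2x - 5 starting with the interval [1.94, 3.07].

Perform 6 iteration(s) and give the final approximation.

f(x) = x³ - 2x - 5
Initial interval: [1.94, 3.07]

Iteration 1:
  c_1 = (1.940000 + 3.070000)/2 = 2.505000
  f(c_1) = f(2.505000) = 5.708938
  f(a) × f(c) < 0, new interval: [1.940000, 2.505000]
Iteration 2:
  c_2 = (1.940000 + 2.505000)/2 = 2.222500
  f(c_2) = f(2.222500) = 1.533053
  f(a) × f(c) < 0, new interval: [1.940000, 2.222500]
Iteration 3:
  c_3 = (1.940000 + 2.222500)/2 = 2.081250
  f(c_3) = f(2.081250) = -0.147354
  f(a) × f(c) ≥ 0, new interval: [2.081250, 2.222500]
Iteration 4:
  c_4 = (2.081250 + 2.222500)/2 = 2.151875
  f(c_4) = f(2.151875) = 0.660649
  f(a) × f(c) < 0, new interval: [2.081250, 2.151875]
Iteration 5:
  c_5 = (2.081250 + 2.151875)/2 = 2.116562
  f(c_5) = f(2.116562) = 0.248730
  f(a) × f(c) < 0, new interval: [2.081250, 2.116562]
Iteration 6:
  c_6 = (2.081250 + 2.116562)/2 = 2.098906
  f(c_6) = f(2.098906) = 0.048725
  f(a) × f(c) < 0, new interval: [2.081250, 2.098906]

After 6 iteration(s), the approximation is c_6 = 2.098906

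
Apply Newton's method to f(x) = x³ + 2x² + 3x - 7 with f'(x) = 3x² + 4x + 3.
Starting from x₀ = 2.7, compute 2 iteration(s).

f(x) = x³ + 2x² + 3x - 7
f'(x) = 3x² + 4x + 3
x₀ = 2.7

Newton-Raphson formula: x_{n+1} = x_n - f(x_n)/f'(x_n)

Iteration 1:
  f(2.700000) = 35.363000
  f'(2.700000) = 35.670000
  x_1 = 2.700000 - 35.363000/35.670000 = 1.708607
Iteration 2:
  f(1.708607) = 8.952492
  f'(1.708607) = 18.592437
  x_2 = 1.708607 - 8.952492/18.592437 = 1.227094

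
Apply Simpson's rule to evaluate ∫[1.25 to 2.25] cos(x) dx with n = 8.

f(x) = cos(x)
a = 1.25, b = 2.25, n = 8
h = (b - a)/n = 0.125000

Simpson's rule: (h/3)[f(x₀) + 4f(x₁) + 2f(x₂) + ... + f(xₙ)]

x_0 = 1.2500, f(x_0) = 0.315322, coefficient = 1
x_1 = 1.3750, f(x_1) = 0.194548, coefficient = 4
x_2 = 1.5000, f(x_2) = 0.070737, coefficient = 2
x_3 = 1.6250, f(x_3) = -0.054177, coefficient = 4
x_4 = 1.7500, f(x_4) = -0.178246, coefficient = 2
x_5 = 1.8750, f(x_5) = -0.299534, coefficient = 4
x_6 = 2.0000, f(x_6) = -0.416147, coefficient = 2
x_7 = 2.1250, f(x_7) = -0.526266, coefficient = 4
x_8 = 2.2500, f(x_8) = -0.628174, coefficient = 1

I ≈ (0.125000/3) × -4.101880 = -0.170912
Exact value: -0.170911
Error: 0.000000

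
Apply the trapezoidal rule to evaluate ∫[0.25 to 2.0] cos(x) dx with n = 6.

f(x) = cos(x)
a = 0.25, b = 2.0, n = 6
h = (b - a)/n = 0.291667

Trapezoidal rule: (h/2)[f(x₀) + 2f(x₁) + 2f(x₂) + ... + f(xₙ)]

x_0 = 0.2500, f(x_0) = 0.968912, coefficient = 1
x_1 = 0.5417, f(x_1) = 0.856851, coefficient = 2
x_2 = 0.8333, f(x_2) = 0.672412, coefficient = 2
x_3 = 1.1250, f(x_3) = 0.431177, coefficient = 2
x_4 = 1.4167, f(x_4) = 0.153520, coefficient = 2
x_5 = 1.7083, f(x_5) = -0.137104, coefficient = 2
x_6 = 2.0000, f(x_6) = -0.416147, coefficient = 1

I ≈ (0.291667/2) × 4.506477 = 0.657195
Exact value: 0.661893
Error: 0.004699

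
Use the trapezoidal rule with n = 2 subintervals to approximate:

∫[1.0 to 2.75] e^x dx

f(x) = e^x
a = 1.0, b = 2.75, n = 2
h = (b - a)/n = 0.875000

Trapezoidal rule: (h/2)[f(x₀) + 2f(x₁) + 2f(x₂) + ... + f(xₙ)]

x_0 = 1.0000, f(x_0) = 2.718282, coefficient = 1
x_1 = 1.8750, f(x_1) = 6.520819, coefficient = 2
x_2 = 2.7500, f(x_2) = 15.642632, coefficient = 1

I ≈ (0.875000/2) × 31.402552 = 13.738616
Exact value: 12.924350
Error: 0.814266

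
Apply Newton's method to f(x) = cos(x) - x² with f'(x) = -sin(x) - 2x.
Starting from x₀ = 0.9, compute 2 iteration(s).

f(x) = cos(x) - x²
f'(x) = -sin(x) - 2x
x₀ = 0.9

Newton-Raphson formula: x_{n+1} = x_n - f(x_n)/f'(x_n)

Iteration 1:
  f(0.900000) = -0.188390
  f'(0.900000) = -2.583327
  x_1 = 0.900000 - (-0.188390)/(-2.583327) = 0.827075
Iteration 2:
  f(0.827075) = -0.007021
  f'(0.827075) = -2.390103
  x_2 = 0.827075 - (-0.007021)/(-2.390103) = 0.824137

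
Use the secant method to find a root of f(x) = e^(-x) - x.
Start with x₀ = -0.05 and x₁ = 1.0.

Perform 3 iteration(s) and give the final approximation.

f(x) = e^(-x) - x
x₀ = -0.05, x₁ = 1.0

Secant formula: x_{n+1} = x_n - f(x_n)(x_n - x_{n-1})/(f(x_n) - f(x_{n-1}))

Iteration 1:
  f(-0.050000) = 1.101271
  f(1.000000) = -0.632121
  x_2 = 1.000000 - (-0.632121)×(1.000000 - (-0.050000))/(-0.632121 - 1.101271)
       = 0.617094
Iteration 2:
  f(1.000000) = -0.632121
  f(0.617094) = -0.077584
  x_3 = 0.617094 - (-0.077584)×(0.617094 - 1.000000)/(-0.077584 - (-0.632121))
       = 0.563522
Iteration 3:
  f(0.617094) = -0.077584
  f(0.563522) = 0.005678
  x_4 = 0.563522 - 0.005678×(0.563522 - 0.617094)/(0.005678 - (-0.077584))
       = 0.567176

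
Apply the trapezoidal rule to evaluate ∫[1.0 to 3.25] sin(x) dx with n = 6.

f(x) = sin(x)
a = 1.0, b = 3.25, n = 6
h = (b - a)/n = 0.375000

Trapezoidal rule: (h/2)[f(x₀) + 2f(x₁) + 2f(x₂) + ... + f(xₙ)]

x_0 = 1.0000, f(x_0) = 0.841471, coefficient = 1
x_1 = 1.3750, f(x_1) = 0.980893, coefficient = 2
x_2 = 1.7500, f(x_2) = 0.983986, coefficient = 2
x_3 = 2.1250, f(x_3) = 0.850320, coefficient = 2
x_4 = 2.5000, f(x_4) = 0.598472, coefficient = 2
x_5 = 2.8750, f(x_5) = 0.263446, coefficient = 2
x_6 = 3.2500, f(x_6) = -0.108195, coefficient = 1

I ≈ (0.375000/2) × 8.087510 = 1.516408
Exact value: 1.534432
Error: 0.018024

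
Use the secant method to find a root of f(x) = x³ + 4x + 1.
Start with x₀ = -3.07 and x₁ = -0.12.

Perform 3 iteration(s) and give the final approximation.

f(x) = x³ + 4x + 1
x₀ = -3.07, x₁ = -0.12

Secant formula: x_{n+1} = x_n - f(x_n)(x_n - x_{n-1})/(f(x_n) - f(x_{n-1}))

Iteration 1:
  f(-3.070000) = -40.214443
  f(-0.120000) = 0.518272
  x_2 = -0.120000 - 0.518272×(-0.120000 - (-3.070000))/(0.518272 - (-40.214443))
       = -0.157535
Iteration 2:
  f(-0.120000) = 0.518272
  f(-0.157535) = 0.365950
  x_3 = -0.157535 - 0.365950×(-0.157535 - (-0.120000))/(0.365950 - 0.518272)
       = -0.247712
Iteration 3:
  f(-0.157535) = 0.365950
  f(-0.247712) = -0.006049
  x_4 = -0.247712 - (-0.006049)×(-0.247712 - (-0.157535))/(-0.006049 - 0.365950)
       = -0.246246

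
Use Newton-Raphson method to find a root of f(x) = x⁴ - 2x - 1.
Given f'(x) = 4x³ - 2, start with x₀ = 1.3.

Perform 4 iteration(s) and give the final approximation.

f(x) = x⁴ - 2x - 1
f'(x) = 4x³ - 2
x₀ = 1.3

Newton-Raphson formula: x_{n+1} = x_n - f(x_n)/f'(x_n)

Iteration 1:
  f(1.300000) = -0.743900
  f'(1.300000) = 6.788000
  x_1 = 1.300000 - (-0.743900)/6.788000 = 1.409590
Iteration 2:
  f(1.409590) = 0.128771
  f'(1.409590) = 9.203116
  x_2 = 1.409590 - 0.128771/9.203116 = 1.395598
Iteration 3:
  f(1.395598) = 0.002319
  f'(1.395598) = 8.872799
  x_3 = 1.395598 - 0.002319/8.872799 = 1.395337
Iteration 4:
  f(1.395337) = 0.000001
  f'(1.395337) = 8.866693
  x_4 = 1.395337 - 0.000001/8.866693 = 1.395337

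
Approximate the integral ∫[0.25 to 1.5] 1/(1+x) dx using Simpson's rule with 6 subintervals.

f(x) = 1/(1+x)
a = 0.25, b = 1.5, n = 6
h = (b - a)/n = 0.208333

Simpson's rule: (h/3)[f(x₀) + 4f(x₁) + 2f(x₂) + ... + f(xₙ)]

x_0 = 0.2500, f(x_0) = 0.800000, coefficient = 1
x_1 = 0.4583, f(x_1) = 0.685714, coefficient = 4
x_2 = 0.6667, f(x_2) = 0.600000, coefficient = 2
x_3 = 0.8750, f(x_3) = 0.533333, coefficient = 4
x_4 = 1.0833, f(x_4) = 0.480000, coefficient = 2
x_5 = 1.2917, f(x_5) = 0.436364, coefficient = 4
x_6 = 1.5000, f(x_6) = 0.400000, coefficient = 1

I ≈ (0.208333/3) × 9.981645 = 0.693170
Exact value: 0.693147
Error: 0.000023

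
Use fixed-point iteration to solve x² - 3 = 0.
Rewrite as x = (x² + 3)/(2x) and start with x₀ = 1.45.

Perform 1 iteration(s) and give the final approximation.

Equation: x² - 3 = 0
Fixed-point form: x = (x² + 3)/(2x)
x₀ = 1.45

x_1 = g(1.450000) = 1.759483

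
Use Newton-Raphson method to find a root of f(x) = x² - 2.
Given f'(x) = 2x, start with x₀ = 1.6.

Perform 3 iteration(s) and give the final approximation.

f(x) = x² - 2
f'(x) = 2x
x₀ = 1.6

Newton-Raphson formula: x_{n+1} = x_n - f(x_n)/f'(x_n)

Iteration 1:
  f(1.600000) = 0.560000
  f'(1.600000) = 3.200000
  x_1 = 1.600000 - 0.560000/3.200000 = 1.425000
Iteration 2:
  f(1.425000) = 0.030625
  f'(1.425000) = 2.850000
  x_2 = 1.425000 - 0.030625/2.850000 = 1.414254
Iteration 3:
  f(1.414254) = 0.000115
  f'(1.414254) = 2.828509
  x_3 = 1.414254 - 0.000115/2.828509 = 1.414214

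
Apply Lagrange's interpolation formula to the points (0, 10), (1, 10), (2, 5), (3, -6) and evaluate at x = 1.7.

Lagrange interpolation formula:
P(x) = Σ yᵢ × Lᵢ(x)
where Lᵢ(x) = Π_{j≠i} (x - xⱼ)/(xᵢ - xⱼ)

L_0(1.7) = (1.7 - 1)/(0 - 1) × (1.7 - 2)/(0 - 2) × (1.7 - 3)/(0 - 3) = -0.045500
L_1(1.7) = (1.7 - 0)/(1 - 0) × (1.7 - 2)/(1 - 2) × (1.7 - 3)/(1 - 3) = 0.331500
L_2(1.7) = (1.7 - 0)/(2 - 0) × (1.7 - 1)/(2 - 1) × (1.7 - 3)/(2 - 3) = 0.773500
L_3(1.7) = (1.7 - 0)/(3 - 0) × (1.7 - 1)/(3 - 1) × (1.7 - 2)/(3 - 2) = -0.059500

P(1.7) = 10×L_0(1.7) + 10×L_1(1.7) + 5×L_2(1.7) + (-6)×L_3(1.7)
P(1.7) = 7.084500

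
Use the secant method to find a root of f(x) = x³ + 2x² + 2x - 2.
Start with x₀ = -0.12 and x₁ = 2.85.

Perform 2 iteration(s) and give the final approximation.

f(x) = x³ + 2x² + 2x - 2
x₀ = -0.12, x₁ = 2.85

Secant formula: x_{n+1} = x_n - f(x_n)(x_n - x_{n-1})/(f(x_n) - f(x_{n-1}))

Iteration 1:
  f(-0.120000) = -2.212928
  f(2.850000) = 43.094125
  x_2 = 2.850000 - 43.094125×(2.850000 - (-0.120000))/(43.094125 - (-2.212928))
       = 0.025063
Iteration 2:
  f(2.850000) = 43.094125
  f(0.025063) = -1.948601
  x_3 = 0.025063 - (-1.948601)×(0.025063 - 2.850000)/(-1.948601 - 43.094125)
       = 0.147273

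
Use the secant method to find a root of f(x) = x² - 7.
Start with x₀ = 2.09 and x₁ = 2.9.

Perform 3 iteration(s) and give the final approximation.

f(x) = x² - 7
x₀ = 2.09, x₁ = 2.9

Secant formula: x_{n+1} = x_n - f(x_n)(x_n - x_{n-1})/(f(x_n) - f(x_{n-1}))

Iteration 1:
  f(2.090000) = -2.631900
  f(2.900000) = 1.410000
  x_2 = 2.900000 - 1.410000×(2.900000 - 2.090000)/(1.410000 - (-2.631900))
       = 2.617435
Iteration 2:
  f(2.900000) = 1.410000
  f(2.617435) = -0.149035
  x_3 = 2.617435 - (-0.149035)×(2.617435 - 2.900000)/(-0.149035 - 1.410000)
       = 2.644446
Iteration 3:
  f(2.617435) = -0.149035
  f(2.644446) = -0.006903
  x_4 = 2.644446 - (-0.006903)×(2.644446 - 2.617435)/(-0.006903 - (-0.149035))
       = 2.645758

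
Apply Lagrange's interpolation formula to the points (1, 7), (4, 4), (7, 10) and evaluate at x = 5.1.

Lagrange interpolation formula:
P(x) = Σ yᵢ × Lᵢ(x)
where Lᵢ(x) = Π_{j≠i} (x - xⱼ)/(xᵢ - xⱼ)

L_0(5.1) = (5.1 - 4)/(1 - 4) × (5.1 - 7)/(1 - 7) = -0.116111
L_1(5.1) = (5.1 - 1)/(4 - 1) × (5.1 - 7)/(4 - 7) = 0.865556
L_2(5.1) = (5.1 - 1)/(7 - 1) × (5.1 - 4)/(7 - 4) = 0.250556

P(5.1) = 7×L_0(5.1) + 4×L_1(5.1) + 10×L_2(5.1)
P(5.1) = 5.155000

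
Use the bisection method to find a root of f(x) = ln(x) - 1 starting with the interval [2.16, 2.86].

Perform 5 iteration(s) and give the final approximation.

f(x) = ln(x) - 1
Initial interval: [2.16, 2.86]

Iteration 1:
  c_1 = (2.160000 + 2.860000)/2 = 2.510000
  f(c_1) = f(2.510000) = -0.079717
  f(a) × f(c) ≥ 0, new interval: [2.510000, 2.860000]
Iteration 2:
  c_2 = (2.510000 + 2.860000)/2 = 2.685000
  f(c_2) = f(2.685000) = -0.012319
  f(a) × f(c) ≥ 0, new interval: [2.685000, 2.860000]
Iteration 3:
  c_3 = (2.685000 + 2.860000)/2 = 2.772500
  f(c_3) = f(2.772500) = 0.019749
  f(a) × f(c) < 0, new interval: [2.685000, 2.772500]
Iteration 4:
  c_4 = (2.685000 + 2.772500)/2 = 2.728750
  f(c_4) = f(2.728750) = 0.003844
  f(a) × f(c) < 0, new interval: [2.685000, 2.728750]
Iteration 5:
  c_5 = (2.685000 + 2.728750)/2 = 2.706875
  f(c_5) = f(2.706875) = -0.004205
  f(a) × f(c) ≥ 0, new interval: [2.706875, 2.728750]

After 5 iteration(s), the approximation is c_5 = 2.706875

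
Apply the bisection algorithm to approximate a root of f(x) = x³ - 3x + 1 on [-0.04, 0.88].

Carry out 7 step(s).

f(x) = x³ - 3x + 1
Initial interval: [-0.04, 0.88]

Iteration 1:
  c_1 = (-0.040000 + 0.880000)/2 = 0.420000
  f(c_1) = f(0.420000) = -0.185912
  f(a) × f(c) < 0, new interval: [-0.040000, 0.420000]
Iteration 2:
  c_2 = (-0.040000 + 0.420000)/2 = 0.190000
  f(c_2) = f(0.190000) = 0.436859
  f(a) × f(c) ≥ 0, new interval: [0.190000, 0.420000]
Iteration 3:
  c_3 = (0.190000 + 0.420000)/2 = 0.305000
  f(c_3) = f(0.305000) = 0.113373
  f(a) × f(c) ≥ 0, new interval: [0.305000, 0.420000]
Iteration 4:
  c_4 = (0.305000 + 0.420000)/2 = 0.362500
  f(c_4) = f(0.362500) = -0.039865
  f(a) × f(c) < 0, new interval: [0.305000, 0.362500]
Iteration 5:
  c_5 = (0.305000 + 0.362500)/2 = 0.333750
  f(c_5) = f(0.333750) = 0.035926
  f(a) × f(c) ≥ 0, new interval: [0.333750, 0.362500]
Iteration 6:
  c_6 = (0.333750 + 0.362500)/2 = 0.348125
  f(c_6) = f(0.348125) = -0.002185
  f(a) × f(c) < 0, new interval: [0.333750, 0.348125]
Iteration 7:
  c_7 = (0.333750 + 0.348125)/2 = 0.340938
  f(c_7) = f(0.340938) = 0.016818
  f(a) × f(c) ≥ 0, new interval: [0.340938, 0.348125]

After 7 iteration(s), the approximation is c_7 = 0.340938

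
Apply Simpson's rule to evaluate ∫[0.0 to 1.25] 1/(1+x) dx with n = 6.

f(x) = 1/(1+x)
a = 0.0, b = 1.25, n = 6
h = (b - a)/n = 0.208333

Simpson's rule: (h/3)[f(x₀) + 4f(x₁) + 2f(x₂) + ... + f(xₙ)]

x_0 = 0.0000, f(x_0) = 1.000000, coefficient = 1
x_1 = 0.2083, f(x_1) = 0.827586, coefficient = 4
x_2 = 0.4167, f(x_2) = 0.705882, coefficient = 2
x_3 = 0.6250, f(x_3) = 0.615385, coefficient = 4
x_4 = 0.8333, f(x_4) = 0.545455, coefficient = 2
x_5 = 1.0417, f(x_5) = 0.489796, coefficient = 4
x_6 = 1.2500, f(x_6) = 0.444444, coefficient = 1

I ≈ (0.208333/3) × 11.678185 = 0.810985
Exact value: 0.810930
Error: 0.000055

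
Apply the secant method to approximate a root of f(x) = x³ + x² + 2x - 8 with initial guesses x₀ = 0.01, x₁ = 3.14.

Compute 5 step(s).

f(x) = x³ + x² + 2x - 8
x₀ = 0.01, x₁ = 3.14

Secant formula: x_{n+1} = x_n - f(x_n)(x_n - x_{n-1})/(f(x_n) - f(x_{n-1}))

Iteration 1:
  f(0.010000) = -7.979899
  f(3.140000) = 39.098744
  x_2 = 3.140000 - 39.098744×(3.140000 - 0.010000)/(39.098744 - (-7.979899))
       = 0.540540
Iteration 2:
  f(3.140000) = 39.098744
  f(0.540540) = -6.468801
  x_3 = 0.540540 - (-6.468801)×(0.540540 - 3.140000)/(-6.468801 - 39.098744)
       = 0.909561
Iteration 3:
  f(0.540540) = -6.468801
  f(0.909561) = -4.601097
  x_4 = 0.909561 - (-4.601097)×(0.909561 - 0.540540)/(-4.601097 - (-6.468801))
       = 1.818646
Iteration 4:
  f(0.909561) = -4.601097
  f(1.818646) = 4.959890
  x_5 = 1.818646 - 4.959890×(1.818646 - 0.909561)/(4.959890 - (-4.601097))
       = 1.347046
Iteration 5:
  f(1.818646) = 4.959890
  f(1.347046) = -1.047116
  x_6 = 1.347046 - (-1.047116)×(1.347046 - 1.818646)/(-1.047116 - 4.959890)
       = 1.429253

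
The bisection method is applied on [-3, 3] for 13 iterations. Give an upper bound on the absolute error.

Bisection error bound: |error| ≤ (b-a)/2^n
|error| ≤ (3 - (-3))/2^13 = 6/2^13
|error| ≤ 0.0007324219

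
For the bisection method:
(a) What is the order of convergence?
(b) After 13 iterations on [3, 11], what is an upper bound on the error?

(a) Bisection has linear (order 1) convergence; the error is halved each step.

(b) Error bound = (b-a)/2^n = (11 - 3)/2^{13}
    = 8/2^{13}

(a) 1 (linear); (b) error ≤ 9.77e-04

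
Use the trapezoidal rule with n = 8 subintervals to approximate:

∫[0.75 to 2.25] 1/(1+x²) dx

f(x) = 1/(1+x²)
a = 0.75, b = 2.25, n = 8
h = (b - a)/n = 0.187500

Trapezoidal rule: (h/2)[f(x₀) + 2f(x₁) + 2f(x₂) + ... + f(xₙ)]

x_0 = 0.7500, f(x_0) = 0.640000, coefficient = 1
x_1 = 0.9375, f(x_1) = 0.532225, coefficient = 2
x_2 = 1.1250, f(x_2) = 0.441379, coefficient = 2
x_3 = 1.3125, f(x_3) = 0.367288, coefficient = 2
x_4 = 1.5000, f(x_4) = 0.307692, coefficient = 2
x_5 = 1.6875, f(x_5) = 0.259898, coefficient = 2
x_6 = 1.8750, f(x_6) = 0.221453, coefficient = 2
x_7 = 2.0625, f(x_7) = 0.190335, coefficient = 2
x_8 = 2.2500, f(x_8) = 0.164948, coefficient = 1

I ≈ (0.187500/2) × 5.445490 = 0.510515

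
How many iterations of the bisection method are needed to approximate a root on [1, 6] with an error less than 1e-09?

We need (b-a)/2^n ≤ 1e-09
(6 - 1)/2^n ≤ 1e-09
5/2^n ≤ 1e-09
2^n ≥ 5000000000
n ≥ log₂(5000000000) = 32.22
n ≥ 33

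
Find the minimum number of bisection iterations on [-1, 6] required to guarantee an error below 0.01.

We need (b-a)/2^n ≤ 0.01
(6 - (-1))/2^n ≤ 0.01
7/2^n ≤ 0.01
2^n ≥ 700
n ≥ log₂(700) = 9.45
n ≥ 10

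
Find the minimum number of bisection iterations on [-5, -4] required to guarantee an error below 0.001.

We need (b-a)/2^n ≤ 0.001
(-4 - (-5))/2^n ≤ 0.001
1/2^n ≤ 0.001
2^n ≥ 1000
n ≥ log₂(1000) = 9.97
n ≥ 10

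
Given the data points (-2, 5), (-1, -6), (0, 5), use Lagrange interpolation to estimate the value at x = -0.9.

Lagrange interpolation formula:
P(x) = Σ yᵢ × Lᵢ(x)
where Lᵢ(x) = Π_{j≠i} (x - xⱼ)/(xᵢ - xⱼ)

L_0(-0.9) = (-0.9 - (-1))/(-2 - (-1)) × (-0.9 - 0)/(-2 - 0) = -0.045000
L_1(-0.9) = (-0.9 - (-2))/(-1 - (-2)) × (-0.9 - 0)/(-1 - 0) = 0.990000
L_2(-0.9) = (-0.9 - (-2))/(0 - (-2)) × (-0.9 - (-1))/(0 - (-1)) = 0.055000

P(-0.9) = 5×L_0(-0.9) + (-6)×L_1(-0.9) + 5×L_2(-0.9)
P(-0.9) = -5.890000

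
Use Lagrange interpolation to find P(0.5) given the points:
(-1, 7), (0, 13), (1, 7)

Lagrange interpolation formula:
P(x) = Σ yᵢ × Lᵢ(x)
where Lᵢ(x) = Π_{j≠i} (x - xⱼ)/(xᵢ - xⱼ)

L_0(0.5) = (0.5 - 0)/(-1 - 0) × (0.5 - 1)/(-1 - 1) = -0.125000
L_1(0.5) = (0.5 - (-1))/(0 - (-1)) × (0.5 - 1)/(0 - 1) = 0.750000
L_2(0.5) = (0.5 - (-1))/(1 - (-1)) × (0.5 - 0)/(1 - 0) = 0.375000

P(0.5) = 7×L_0(0.5) + 13×L_1(0.5) + 7×L_2(0.5)
P(0.5) = 11.500000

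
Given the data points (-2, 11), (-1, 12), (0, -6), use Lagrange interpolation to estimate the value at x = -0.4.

Lagrange interpolation formula:
P(x) = Σ yᵢ × Lᵢ(x)
where Lᵢ(x) = Π_{j≠i} (x - xⱼ)/(xᵢ - xⱼ)

L_0(-0.4) = (-0.4 - (-1))/(-2 - (-1)) × (-0.4 - 0)/(-2 - 0) = -0.120000
L_1(-0.4) = (-0.4 - (-2))/(-1 - (-2)) × (-0.4 - 0)/(-1 - 0) = 0.640000
L_2(-0.4) = (-0.4 - (-2))/(0 - (-2)) × (-0.4 - (-1))/(0 - (-1)) = 0.480000

P(-0.4) = 11×L_0(-0.4) + 12×L_1(-0.4) + (-6)×L_2(-0.4)
P(-0.4) = 3.480000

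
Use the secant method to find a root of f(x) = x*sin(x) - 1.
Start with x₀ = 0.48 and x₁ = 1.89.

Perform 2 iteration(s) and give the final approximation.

f(x) = x*sin(x) - 1
x₀ = 0.48, x₁ = 1.89

Secant formula: x_{n+1} = x_n - f(x_n)(x_n - x_{n-1})/(f(x_n) - f(x_{n-1}))

Iteration 1:
  f(0.480000) = -0.778346
  f(1.890000) = 0.794528
  x_2 = 1.890000 - 0.794528×(1.890000 - 0.480000)/(0.794528 - (-0.778346))
       = 1.177747
Iteration 2:
  f(1.890000) = 0.794528
  f(1.177747) = 0.087938
  x_3 = 1.177747 - 0.087938×(1.177747 - 1.890000)/(0.087938 - 0.794528)
       = 1.089104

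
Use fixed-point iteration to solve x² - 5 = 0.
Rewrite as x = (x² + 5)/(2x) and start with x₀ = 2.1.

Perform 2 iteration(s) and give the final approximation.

Equation: x² - 5 = 0
Fixed-point form: x = (x² + 5)/(2x)
x₀ = 2.1

x_1 = g(2.100000) = 2.240476
x_2 = g(2.240476) = 2.236072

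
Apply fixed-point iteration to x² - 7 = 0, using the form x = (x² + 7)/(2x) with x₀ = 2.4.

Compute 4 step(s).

Equation: x² - 7 = 0
Fixed-point form: x = (x² + 7)/(2x)
x₀ = 2.4

x_1 = g(2.400000) = 2.658333
x_2 = g(2.658333) = 2.645781
x_3 = g(2.645781) = 2.645751
x_4 = g(2.645751) = 2.645751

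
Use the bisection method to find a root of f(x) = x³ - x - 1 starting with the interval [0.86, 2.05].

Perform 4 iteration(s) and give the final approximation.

f(x) = x³ - x - 1
Initial interval: [0.86, 2.05]

Iteration 1:
  c_1 = (0.860000 + 2.050000)/2 = 1.455000
  f(c_1) = f(1.455000) = 0.625271
  f(a) × f(c) < 0, new interval: [0.860000, 1.455000]
Iteration 2:
  c_2 = (0.860000 + 1.455000)/2 = 1.157500
  f(c_2) = f(1.157500) = -0.606674
  f(a) × f(c) ≥ 0, new interval: [1.157500, 1.455000]
Iteration 3:
  c_3 = (1.157500 + 1.455000)/2 = 1.306250
  f(c_3) = f(1.306250) = -0.077410
  f(a) × f(c) ≥ 0, new interval: [1.306250, 1.455000]
Iteration 4:
  c_4 = (1.306250 + 1.455000)/2 = 1.380625
  f(c_4) = f(1.380625) = 0.251019
  f(a) × f(c) < 0, new interval: [1.306250, 1.380625]

After 4 iteration(s), the approximation is c_4 = 1.380625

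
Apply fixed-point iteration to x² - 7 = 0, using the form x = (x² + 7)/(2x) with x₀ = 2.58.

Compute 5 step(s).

Equation: x² - 7 = 0
Fixed-point form: x = (x² + 7)/(2x)
x₀ = 2.58

x_1 = g(2.580000) = 2.646589
x_2 = g(2.646589) = 2.645751
x_3 = g(2.645751) = 2.645751
x_4 = g(2.645751) = 2.645751
x_5 = g(2.645751) = 2.645751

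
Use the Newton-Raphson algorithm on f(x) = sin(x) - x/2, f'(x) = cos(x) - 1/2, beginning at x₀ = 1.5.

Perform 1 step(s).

f(x) = sin(x) - x/2
f'(x) = cos(x) - 1/2
x₀ = 1.5

Newton-Raphson formula: x_{n+1} = x_n - f(x_n)/f'(x_n)

Iteration 1:
  f(1.500000) = 0.247495
  f'(1.500000) = -0.429263
  x_1 = 1.500000 - 0.247495/(-0.429263) = 2.076558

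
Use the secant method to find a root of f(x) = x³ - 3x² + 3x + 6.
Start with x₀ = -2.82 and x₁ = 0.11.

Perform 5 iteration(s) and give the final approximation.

f(x) = x³ - 3x² + 3x + 6
x₀ = -2.82, x₁ = 0.11

Secant formula: x_{n+1} = x_n - f(x_n)(x_n - x_{n-1})/(f(x_n) - f(x_{n-1}))

Iteration 1:
  f(-2.820000) = -48.742968
  f(0.110000) = 6.295031
  x_2 = 0.110000 - 6.295031×(0.110000 - (-2.820000))/(6.295031 - (-48.742968))
       = -0.225122
Iteration 2:
  f(0.110000) = 6.295031
  f(-0.225122) = 5.161185
  x_3 = -0.225122 - 5.161185×(-0.225122 - 0.110000)/(5.161185 - 6.295031)
       = -1.750573
Iteration 3:
  f(-0.225122) = 5.161185
  f(-1.750573) = -13.809886
  x_4 = -1.750573 - (-13.809886)×(-1.750573 - (-0.225122))/(-13.809886 - 5.161185)
       = -0.640129
Iteration 4:
  f(-1.750573) = -13.809886
  f(-0.640129) = 2.588011
  x_5 = -0.640129 - 2.588011×(-0.640129 - (-1.750573))/(2.588011 - (-13.809886))
       = -0.815386
Iteration 5:
  f(-0.640129) = 2.588011
  f(-0.815386) = 1.017164
  x_6 = -0.815386 - 1.017164×(-0.815386 - (-0.640129))/(1.017164 - 2.588011)
       = -0.928869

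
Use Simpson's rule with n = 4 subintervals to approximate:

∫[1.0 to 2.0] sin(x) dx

f(x) = sin(x)
a = 1.0, b = 2.0, n = 4
h = (b - a)/n = 0.250000

Simpson's rule: (h/3)[f(x₀) + 4f(x₁) + 2f(x₂) + ... + f(xₙ)]

x_0 = 1.0000, f(x_0) = 0.841471, coefficient = 1
x_1 = 1.2500, f(x_1) = 0.948985, coefficient = 4
x_2 = 1.5000, f(x_2) = 0.997495, coefficient = 2
x_3 = 1.7500, f(x_3) = 0.983986, coefficient = 4
x_4 = 2.0000, f(x_4) = 0.909297, coefficient = 1

I ≈ (0.250000/3) × 11.477641 = 0.956470
Exact value: 0.956449
Error: 0.000021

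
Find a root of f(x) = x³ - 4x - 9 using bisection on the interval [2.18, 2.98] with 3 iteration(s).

f(x) = x³ - 4x - 9
Initial interval: [2.18, 2.98]

Iteration 1:
  c_1 = (2.180000 + 2.980000)/2 = 2.580000
  f(c_1) = f(2.580000) = -2.146488
  f(a) × f(c) ≥ 0, new interval: [2.580000, 2.980000]
Iteration 2:
  c_2 = (2.580000 + 2.980000)/2 = 2.780000
  f(c_2) = f(2.780000) = 1.364952
  f(a) × f(c) < 0, new interval: [2.580000, 2.780000]
Iteration 3:
  c_3 = (2.580000 + 2.780000)/2 = 2.680000
  f(c_3) = f(2.680000) = -0.471168
  f(a) × f(c) ≥ 0, new interval: [2.680000, 2.780000]

After 3 iteration(s), the approximation is c_3 = 2.680000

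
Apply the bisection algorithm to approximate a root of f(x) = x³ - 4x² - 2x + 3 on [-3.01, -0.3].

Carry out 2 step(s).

f(x) = x³ - 4x² - 2x + 3
Initial interval: [-3.01, -0.3]

Iteration 1:
  c_1 = (-3.010000 + (-0.300000))/2 = -1.655000
  f(c_1) = f(-1.655000) = -9.179186
  f(a) × f(c) ≥ 0, new interval: [-1.655000, -0.300000]
Iteration 2:
  c_2 = (-1.655000 + (-0.300000))/2 = -0.977500
  f(c_2) = f(-0.977500) = 0.198968
  f(a) × f(c) < 0, new interval: [-1.655000, -0.977500]

After 2 iteration(s), the approximation is c_2 = -0.977500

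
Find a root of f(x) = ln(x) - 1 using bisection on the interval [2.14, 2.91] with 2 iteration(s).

f(x) = ln(x) - 1
Initial interval: [2.14, 2.91]

Iteration 1:
  c_1 = (2.140000 + 2.910000)/2 = 2.525000
  f(c_1) = f(2.525000) = -0.073759
  f(a) × f(c) ≥ 0, new interval: [2.525000, 2.910000]
Iteration 2:
  c_2 = (2.525000 + 2.910000)/2 = 2.717500
  f(c_2) = f(2.717500) = -0.000288
  f(a) × f(c) ≥ 0, new interval: [2.717500, 2.910000]

After 2 iteration(s), the approximation is c_2 = 2.717500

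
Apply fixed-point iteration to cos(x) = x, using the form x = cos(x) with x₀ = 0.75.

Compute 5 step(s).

Equation: cos(x) = x
Fixed-point form: x = cos(x)
x₀ = 0.75

x_1 = g(0.750000) = 0.731689
x_2 = g(0.731689) = 0.744047
x_3 = g(0.744047) = 0.735734
x_4 = g(0.735734) = 0.741339
x_5 = g(0.741339) = 0.737565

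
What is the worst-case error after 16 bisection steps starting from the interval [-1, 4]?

Bisection error bound: |error| ≤ (b-a)/2^n
|error| ≤ (4 - (-1))/2^16 = 5/2^16
|error| ≤ 0.0000762939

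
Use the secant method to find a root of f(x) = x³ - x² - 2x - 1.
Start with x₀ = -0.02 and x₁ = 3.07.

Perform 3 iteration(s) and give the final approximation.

f(x) = x³ - x² - 2x - 1
x₀ = -0.02, x₁ = 3.07

Secant formula: x_{n+1} = x_n - f(x_n)(x_n - x_{n-1})/(f(x_n) - f(x_{n-1}))

Iteration 1:
  f(-0.020000) = -0.960408
  f(3.070000) = 12.369543
  x_2 = 3.070000 - 12.369543×(3.070000 - (-0.020000))/(12.369543 - (-0.960408))
       = 0.202631
Iteration 2:
  f(3.070000) = 12.369543
  f(0.202631) = -1.438001
  x_3 = 0.202631 - (-1.438001)×(0.202631 - 3.070000)/(-1.438001 - 12.369543)
       = 0.501256
Iteration 3:
  f(0.202631) = -1.438001
  f(0.501256) = -2.127826
  x_4 = 0.501256 - (-2.127826)×(0.501256 - 0.202631)/(-2.127826 - (-1.438001))
       = -0.419880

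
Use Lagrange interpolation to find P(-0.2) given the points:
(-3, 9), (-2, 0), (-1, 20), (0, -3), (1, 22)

Lagrange interpolation formula:
P(x) = Σ yᵢ × Lᵢ(x)
where Lᵢ(x) = Π_{j≠i} (x - xⱼ)/(xᵢ - xⱼ)

L_0(-0.2) = (-0.2 - (-2))/(-3 - (-2)) × (-0.2 - (-1))/(-3 - (-1)) × (-0.2 - 0)/(-3 - 0) × (-0.2 - 1)/(-3 - 1) = 0.014400
L_1(-0.2) = (-0.2 - (-3))/(-2 - (-3)) × (-0.2 - (-1))/(-2 - (-1)) × (-0.2 - 0)/(-2 - 0) × (-0.2 - 1)/(-2 - 1) = -0.089600
L_2(-0.2) = (-0.2 - (-3))/(-1 - (-3)) × (-0.2 - (-2))/(-1 - (-2)) × (-0.2 - 0)/(-1 - 0) × (-0.2 - 1)/(-1 - 1) = 0.302400
L_3(-0.2) = (-0.2 - (-3))/(0 - (-3)) × (-0.2 - (-2))/(0 - (-2)) × (-0.2 - (-1))/(0 - (-1)) × (-0.2 - 1)/(0 - 1) = 0.806400
L_4(-0.2) = (-0.2 - (-3))/(1 - (-3)) × (-0.2 - (-2))/(1 - (-2)) × (-0.2 - (-1))/(1 - (-1)) × (-0.2 - 0)/(1 - 0) = -0.033600

P(-0.2) = 9×L_0(-0.2) + 0×L_1(-0.2) + 20×L_2(-0.2) + (-3)×L_3(-0.2) + 22×L_4(-0.2)
P(-0.2) = 3.019200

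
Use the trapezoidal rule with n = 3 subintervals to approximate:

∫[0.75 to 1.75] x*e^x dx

f(x) = x*e^x
a = 0.75, b = 1.75, n = 3
h = (b - a)/n = 0.333333

Trapezoidal rule: (h/2)[f(x₀) + 2f(x₁) + 2f(x₂) + ... + f(xₙ)]

x_0 = 0.7500, f(x_0) = 1.587750, coefficient = 1
x_1 = 1.0833, f(x_1) = 3.200721, coefficient = 2
x_2 = 1.4167, f(x_2) = 5.841417, coefficient = 2
x_3 = 1.7500, f(x_3) = 10.070555, coefficient = 1

I ≈ (0.333333/2) × 29.742580 = 4.957097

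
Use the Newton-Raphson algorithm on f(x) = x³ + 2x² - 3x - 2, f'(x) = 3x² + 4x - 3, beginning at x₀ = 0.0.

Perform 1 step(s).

f(x) = x³ + 2x² - 3x - 2
f'(x) = 3x² + 4x - 3
x₀ = 0.0

Newton-Raphson formula: x_{n+1} = x_n - f(x_n)/f'(x_n)

Iteration 1:
  f(0.000000) = -2.000000
  f'(0.000000) = -3.000000
  x_1 = 0.000000 - (-2.000000)/(-3.000000) = -0.666667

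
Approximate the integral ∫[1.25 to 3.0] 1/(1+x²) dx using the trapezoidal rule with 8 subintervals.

f(x) = 1/(1+x²)
a = 1.25, b = 3.0, n = 8
h = (b - a)/n = 0.218750

Trapezoidal rule: (h/2)[f(x₀) + 2f(x₁) + 2f(x₂) + ... + f(xₙ)]

x_0 = 1.2500, f(x_0) = 0.390244, coefficient = 1
x_1 = 1.4688, f(x_1) = 0.316734, coefficient = 2
x_2 = 1.6875, f(x_2) = 0.259898, coefficient = 2
x_3 = 1.9062, f(x_3) = 0.215806, coefficient = 2
x_4 = 2.1250, f(x_4) = 0.181303, coefficient = 2
x_5 = 2.3438, f(x_5) = 0.154008, coefficient = 2
x_6 = 2.5625, f(x_6) = 0.132163, coefficient = 2
x_7 = 2.7812, f(x_7) = 0.114477, coefficient = 2
x_8 = 3.0000, f(x_8) = 0.100000, coefficient = 1

I ≈ (0.218750/2) × 3.239024 = 0.354268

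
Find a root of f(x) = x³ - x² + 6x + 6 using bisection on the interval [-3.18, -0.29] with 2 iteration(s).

f(x) = x³ - x² + 6x + 6
Initial interval: [-3.18, -0.29]

Iteration 1:
  c_1 = (-3.180000 + (-0.290000))/2 = -1.735000
  f(c_1) = f(-1.735000) = -12.642965
  f(a) × f(c) ≥ 0, new interval: [-1.735000, -0.290000]
Iteration 2:
  c_2 = (-1.735000 + (-0.290000))/2 = -1.012500
  f(c_2) = f(-1.012500) = -2.138127
  f(a) × f(c) ≥ 0, new interval: [-1.012500, -0.290000]

After 2 iteration(s), the approximation is c_2 = -1.012500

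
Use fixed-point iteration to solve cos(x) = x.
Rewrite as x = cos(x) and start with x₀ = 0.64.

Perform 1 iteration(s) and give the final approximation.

Equation: cos(x) = x
Fixed-point form: x = cos(x)
x₀ = 0.64

x_1 = g(0.640000) = 0.802096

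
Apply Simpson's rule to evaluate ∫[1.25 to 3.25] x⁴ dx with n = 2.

f(x) = x⁴
a = 1.25, b = 3.25, n = 2
h = (b - a)/n = 1.000000

Simpson's rule: (h/3)[f(x₀) + 4f(x₁) + 2f(x₂) + ... + f(xₙ)]

x_0 = 1.2500, f(x_0) = 2.441406, coefficient = 1
x_1 = 2.2500, f(x_1) = 25.628906, coefficient = 4
x_2 = 3.2500, f(x_2) = 111.566406, coefficient = 1

I ≈ (1.000000/3) × 216.523438 = 72.174479
Exact value: 71.907813
Error: 0.266667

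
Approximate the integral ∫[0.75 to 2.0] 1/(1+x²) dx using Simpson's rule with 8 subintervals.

f(x) = 1/(1+x²)
a = 0.75, b = 2.0, n = 8
h = (b - a)/n = 0.156250

Simpson's rule: (h/3)[f(x₀) + 4f(x₁) + 2f(x₂) + ... + f(xₙ)]

x_0 = 0.7500, f(x_0) = 0.640000, coefficient = 1
x_1 = 0.9062, f(x_1) = 0.549062, coefficient = 4
x_2 = 1.0625, f(x_2) = 0.469725, coefficient = 2
x_3 = 1.2188, f(x_3) = 0.402358, coefficient = 4
x_4 = 1.3750, f(x_4) = 0.345946, coefficient = 2
x_5 = 1.5312, f(x_5) = 0.298978, coefficient = 4
x_6 = 1.6875, f(x_6) = 0.259898, coefficient = 2
x_7 = 1.8438, f(x_7) = 0.227303, coefficient = 4
x_8 = 2.0000, f(x_8) = 0.200000, coefficient = 1

I ≈ (0.156250/3) × 8.901940 = 0.463643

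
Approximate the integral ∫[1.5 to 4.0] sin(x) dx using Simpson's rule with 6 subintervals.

f(x) = sin(x)
a = 1.5, b = 4.0, n = 6
h = (b - a)/n = 0.416667

Simpson's rule: (h/3)[f(x₀) + 4f(x₁) + 2f(x₂) + ... + f(xₙ)]

x_0 = 1.5000, f(x_0) = 0.997495, coefficient = 1
x_1 = 1.9167, f(x_1) = 0.940781, coefficient = 4
x_2 = 2.3333, f(x_2) = 0.723086, coefficient = 2
x_3 = 2.7500, f(x_3) = 0.381661, coefficient = 4
x_4 = 3.1667, f(x_4) = -0.025071, coefficient = 2
x_5 = 3.5833, f(x_5) = -0.427514, coefficient = 4
x_6 = 4.0000, f(x_6) = -0.756802, coefficient = 1

I ≈ (0.416667/3) × 5.216434 = 0.724505
Exact value: 0.724381
Error: 0.000124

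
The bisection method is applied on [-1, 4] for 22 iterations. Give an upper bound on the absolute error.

Bisection error bound: |error| ≤ (b-a)/2^n
|error| ≤ (4 - (-1))/2^22 = 5/2^22
|error| ≤ 0.0000011921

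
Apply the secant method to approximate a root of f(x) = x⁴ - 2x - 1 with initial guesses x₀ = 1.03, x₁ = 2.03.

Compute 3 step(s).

f(x) = x⁴ - 2x - 1
x₀ = 1.03, x₁ = 2.03

Secant formula: x_{n+1} = x_n - f(x_n)(x_n - x_{n-1})/(f(x_n) - f(x_{n-1}))

Iteration 1:
  f(1.030000) = -1.934491
  f(2.030000) = 11.921817
  x_2 = 2.030000 - 11.921817×(2.030000 - 1.030000)/(11.921817 - (-1.934491))
       = 1.169611
Iteration 2:
  f(2.030000) = 11.921817
  f(1.169611) = -1.467826
  x_3 = 1.169611 - (-1.467826)×(1.169611 - 2.030000)/(-1.467826 - 11.921817)
       = 1.263930
Iteration 3:
  f(1.169611) = -1.467826
  f(1.263930) = -0.975792
  x_4 = 1.263930 - (-0.975792)×(1.263930 - 1.169611)/(-0.975792 - (-1.467826))
       = 1.450982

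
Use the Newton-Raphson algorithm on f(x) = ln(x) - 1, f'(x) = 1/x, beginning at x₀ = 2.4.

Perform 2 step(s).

f(x) = ln(x) - 1
f'(x) = 1/x
x₀ = 2.4

Newton-Raphson formula: x_{n+1} = x_n - f(x_n)/f'(x_n)

Iteration 1:
  f(2.400000) = -0.124531
  f'(2.400000) = 0.416667
  x_1 = 2.400000 - (-0.124531)/0.416667 = 2.698875
Iteration 2:
  f(2.698875) = -0.007165
  f'(2.698875) = 0.370525
  x_2 = 2.698875 - (-0.007165)/0.370525 = 2.718212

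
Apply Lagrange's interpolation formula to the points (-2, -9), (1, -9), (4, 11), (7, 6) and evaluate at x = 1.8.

Lagrange interpolation formula:
P(x) = Σ yᵢ × Lᵢ(x)
where Lᵢ(x) = Π_{j≠i} (x - xⱼ)/(xᵢ - xⱼ)

L_0(1.8) = (1.8 - 1)/(-2 - 1) × (1.8 - 4)/(-2 - 4) × (1.8 - 7)/(-2 - 7) = -0.056494
L_1(1.8) = (1.8 - (-2))/(1 - (-2)) × (1.8 - 4)/(1 - 4) × (1.8 - 7)/(1 - 7) = 0.805037
L_2(1.8) = (1.8 - (-2))/(4 - (-2)) × (1.8 - 1)/(4 - 1) × (1.8 - 7)/(4 - 7) = 0.292741
L_3(1.8) = (1.8 - (-2))/(7 - (-2)) × (1.8 - 1)/(7 - 1) × (1.8 - 4)/(7 - 4) = -0.041284

P(1.8) = (-9)×L_0(1.8) + (-9)×L_1(1.8) + 11×L_2(1.8) + 6×L_3(1.8)
P(1.8) = -3.764444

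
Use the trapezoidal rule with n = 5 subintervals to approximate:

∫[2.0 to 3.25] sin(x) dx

f(x) = sin(x)
a = 2.0, b = 3.25, n = 5
h = (b - a)/n = 0.250000

Trapezoidal rule: (h/2)[f(x₀) + 2f(x₁) + 2f(x₂) + ... + f(xₙ)]

x_0 = 2.0000, f(x_0) = 0.909297, coefficient = 1
x_1 = 2.2500, f(x_1) = 0.778073, coefficient = 2
x_2 = 2.5000, f(x_2) = 0.598472, coefficient = 2
x_3 = 2.7500, f(x_3) = 0.381661, coefficient = 2
x_4 = 3.0000, f(x_4) = 0.141120, coefficient = 2
x_5 = 3.2500, f(x_5) = -0.108195, coefficient = 1

I ≈ (0.250000/2) × 4.599755 = 0.574969
Exact value: 0.577983
Error: 0.003013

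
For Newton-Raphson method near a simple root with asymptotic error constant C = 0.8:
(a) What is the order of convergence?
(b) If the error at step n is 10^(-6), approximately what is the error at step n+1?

(a) Newton-Raphson has quadratic (order 2) convergence near simple roots.
    This means |e_{n+1}| ≈ C|e_n|².

(b) With |e_n| = 10^(-6) and C = 0.8:
    |e_{n+1}| ≈ 0.8 × (10^(-6))² = 0.8 × 10^(-12)

(a) 2 (quadratic); (b) |e_{n+1}| ≈ 8.000e-13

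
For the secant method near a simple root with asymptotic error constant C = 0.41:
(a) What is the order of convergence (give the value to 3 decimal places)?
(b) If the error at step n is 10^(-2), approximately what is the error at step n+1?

(a) Secant method has superlinear convergence with order φ = (1+√5)/2 ≈ 1.618.
    This means |e_{n+1}| ≈ C|e_n|^1.618.

(b) With |e_n| = 10^(-2) and C = 0.41:
    |e_{n+1}| ≈ 0.41 × (10^(-2))^1.618 = 0.41 × 10^(-3.24)

(a) ≈ 1.618 (golden ratio); (b) |e_{n+1}| ≈ 2.381e-04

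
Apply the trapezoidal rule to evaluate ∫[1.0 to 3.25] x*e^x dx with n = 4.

f(x) = x*e^x
a = 1.0, b = 3.25, n = 4
h = (b - a)/n = 0.562500

Trapezoidal rule: (h/2)[f(x₀) + 2f(x₁) + 2f(x₂) + ... + f(xₙ)]

x_0 = 1.0000, f(x_0) = 2.718282, coefficient = 1
x_1 = 1.5625, f(x_1) = 7.454271, coefficient = 2
x_2 = 2.1250, f(x_2) = 17.792407, coefficient = 2
x_3 = 2.6875, f(x_3) = 39.492524, coefficient = 2
x_4 = 3.2500, f(x_4) = 83.818605, coefficient = 1

I ≈ (0.562500/2) × 216.015290 = 60.754300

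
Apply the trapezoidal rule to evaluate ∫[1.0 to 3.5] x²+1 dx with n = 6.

f(x) = x²+1
a = 1.0, b = 3.5, n = 6
h = (b - a)/n = 0.416667

Trapezoidal rule: (h/2)[f(x₀) + 2f(x₁) + 2f(x₂) + ... + f(xₙ)]

x_0 = 1.0000, f(x_0) = 2.000000, coefficient = 1
x_1 = 1.4167, f(x_1) = 3.006944, coefficient = 2
x_2 = 1.8333, f(x_2) = 4.361111, coefficient = 2
x_3 = 2.2500, f(x_3) = 6.062500, coefficient = 2
x_4 = 2.6667, f(x_4) = 8.111111, coefficient = 2
x_5 = 3.0833, f(x_5) = 10.506944, coefficient = 2
x_6 = 3.5000, f(x_6) = 13.250000, coefficient = 1

I ≈ (0.416667/2) × 79.347222 = 16.530671
Exact value: 16.458333
Error: 0.072338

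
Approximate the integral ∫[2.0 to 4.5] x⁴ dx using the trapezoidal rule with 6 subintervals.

f(x) = x⁴
a = 2.0, b = 4.5, n = 6
h = (b - a)/n = 0.416667

Trapezoidal rule: (h/2)[f(x₀) + 2f(x₁) + 2f(x₂) + ... + f(xₙ)]

x_0 = 2.0000, f(x_0) = 16.000000, coefficient = 1
x_1 = 2.4167, f(x_1) = 34.108845, coefficient = 2
x_2 = 2.8333, f(x_2) = 64.445216, coefficient = 2
x_3 = 3.2500, f(x_3) = 111.566406, coefficient = 2
x_4 = 3.6667, f(x_4) = 180.753086, coefficient = 2
x_5 = 4.0833, f(x_5) = 278.009307, coefficient = 2
x_6 = 4.5000, f(x_6) = 410.062500, coefficient = 1

I ≈ (0.416667/2) × 1763.828221 = 367.464213
Exact value: 362.656250
Error: 4.807963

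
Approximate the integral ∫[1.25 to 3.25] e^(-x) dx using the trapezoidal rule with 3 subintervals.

f(x) = e^(-x)
a = 1.25, b = 3.25, n = 3
h = (b - a)/n = 0.666667

Trapezoidal rule: (h/2)[f(x₀) + 2f(x₁) + 2f(x₂) + ... + f(xₙ)]

x_0 = 1.2500, f(x_0) = 0.286505, coefficient = 1
x_1 = 1.9167, f(x_1) = 0.147096, coefficient = 2
x_2 = 2.5833, f(x_2) = 0.075522, coefficient = 2
x_3 = 3.2500, f(x_3) = 0.038774, coefficient = 1

I ≈ (0.666667/2) × 0.770516 = 0.256839
Exact value: 0.247731
Error: 0.009108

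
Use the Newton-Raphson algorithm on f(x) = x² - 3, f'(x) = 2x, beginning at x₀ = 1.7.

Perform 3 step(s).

f(x) = x² - 3
f'(x) = 2x
x₀ = 1.7

Newton-Raphson formula: x_{n+1} = x_n - f(x_n)/f'(x_n)

Iteration 1:
  f(1.700000) = -0.110000
  f'(1.700000) = 3.400000
  x_1 = 1.700000 - (-0.110000)/3.400000 = 1.732353
Iteration 2:
  f(1.732353) = 0.001047
  f'(1.732353) = 3.464706
  x_2 = 1.732353 - 0.001047/3.464706 = 1.732051
Iteration 3:
  f(1.732051) = 0.000000
  f'(1.732051) = 3.464102
  x_3 = 1.732051 - 0.000000/3.464102 = 1.732051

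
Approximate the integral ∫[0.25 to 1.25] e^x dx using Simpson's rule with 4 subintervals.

f(x) = e^x
a = 0.25, b = 1.25, n = 4
h = (b - a)/n = 0.250000

Simpson's rule: (h/3)[f(x₀) + 4f(x₁) + 2f(x₂) + ... + f(xₙ)]

x_0 = 0.2500, f(x_0) = 1.284025, coefficient = 1
x_1 = 0.5000, f(x_1) = 1.648721, coefficient = 4
x_2 = 0.7500, f(x_2) = 2.117000, coefficient = 2
x_3 = 1.0000, f(x_3) = 2.718282, coefficient = 4
x_4 = 1.2500, f(x_4) = 3.490343, coefficient = 1

I ≈ (0.250000/3) × 26.476381 = 2.206365
Exact value: 2.206318
Error: 0.000048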